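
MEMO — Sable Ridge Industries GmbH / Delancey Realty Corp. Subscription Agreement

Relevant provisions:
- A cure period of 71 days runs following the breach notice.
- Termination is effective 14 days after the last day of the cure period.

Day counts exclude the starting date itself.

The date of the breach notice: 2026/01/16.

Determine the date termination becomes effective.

2026/04/11

The last day of the cure period: 2026/01/16 + 71 days = 2026/03/28.
Adding 14 calendar days to 2026/03/28 gives 2026/04/11, which is the date termination becomes effective.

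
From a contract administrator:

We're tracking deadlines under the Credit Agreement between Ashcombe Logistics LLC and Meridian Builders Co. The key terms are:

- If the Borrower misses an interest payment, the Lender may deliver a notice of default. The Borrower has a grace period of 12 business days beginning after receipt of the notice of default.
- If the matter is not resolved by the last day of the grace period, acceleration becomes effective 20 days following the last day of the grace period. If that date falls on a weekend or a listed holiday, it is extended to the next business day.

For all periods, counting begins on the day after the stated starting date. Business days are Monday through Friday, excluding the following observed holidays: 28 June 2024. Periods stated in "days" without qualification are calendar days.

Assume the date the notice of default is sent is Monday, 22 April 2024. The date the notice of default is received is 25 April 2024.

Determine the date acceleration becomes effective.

The last day of the grace period: counting 12 business days from Thursday, 25 April 2024 (Apr 26, Apr 29, Apr 30, May 1, …, May 9, May 10, May 13, skipping weekends) reaches Monday, 13 May 2024.
The date acceleration becomes effective: 20 calendar days after 13 May 2024 is 2 June 2024. That falls on a Sunday, so it rolls to the next business day, Monday, 3 June 2024.

3 June 2024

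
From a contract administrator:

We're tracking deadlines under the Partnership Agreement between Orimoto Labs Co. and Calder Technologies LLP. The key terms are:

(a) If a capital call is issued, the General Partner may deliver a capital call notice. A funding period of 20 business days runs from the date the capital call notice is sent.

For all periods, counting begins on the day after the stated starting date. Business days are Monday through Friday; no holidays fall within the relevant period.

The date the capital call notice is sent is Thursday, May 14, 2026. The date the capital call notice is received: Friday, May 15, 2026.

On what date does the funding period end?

From Thursday, May 14, 2026, 20 business days (May 15, May 18, May 19, May 20, …, Jun 9, Jun 10, Jun 11, skipping weekends) brings us to Thursday, Jun 11, 2026, which is the last day of the funding period.

Jun 11, 2026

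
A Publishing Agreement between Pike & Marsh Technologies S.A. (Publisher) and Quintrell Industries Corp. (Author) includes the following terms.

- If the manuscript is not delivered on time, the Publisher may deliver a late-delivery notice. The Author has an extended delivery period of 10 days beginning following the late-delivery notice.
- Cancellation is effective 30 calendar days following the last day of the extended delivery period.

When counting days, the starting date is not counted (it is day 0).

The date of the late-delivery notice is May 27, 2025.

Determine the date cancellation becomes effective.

The last day of the extended delivery period: May 27, 2025 + 10 days = June 6, 2025.
The date cancellation becomes effective: 30 calendar days after June 6, 2025 is July 6, 2025.

July 6, 2025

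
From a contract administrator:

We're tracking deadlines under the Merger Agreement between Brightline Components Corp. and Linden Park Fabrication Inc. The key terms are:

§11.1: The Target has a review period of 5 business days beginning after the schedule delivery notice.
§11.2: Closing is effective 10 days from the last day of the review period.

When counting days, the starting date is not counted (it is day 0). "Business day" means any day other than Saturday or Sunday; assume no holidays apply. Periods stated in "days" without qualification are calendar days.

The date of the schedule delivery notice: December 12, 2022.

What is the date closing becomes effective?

December 29, 2022

The last day of the review period: 5 business days after Monday, December 12, 2022, skipping weekends — Dec 13, Dec 14, Dec 15, Dec 16, Dec 19 — lands on Monday, December 19, 2022.
The date closing becomes effective: December 19, 2022 + 10 days = December 29, 2022.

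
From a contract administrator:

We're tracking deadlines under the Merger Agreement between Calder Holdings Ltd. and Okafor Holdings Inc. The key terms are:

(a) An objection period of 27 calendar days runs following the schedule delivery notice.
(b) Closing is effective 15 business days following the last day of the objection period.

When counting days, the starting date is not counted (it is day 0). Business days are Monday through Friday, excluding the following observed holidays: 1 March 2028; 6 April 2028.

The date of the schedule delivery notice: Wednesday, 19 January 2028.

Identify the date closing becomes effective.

8 March 2028

The last day of the objection period: 27 calendar days after 19 January 2028 is 15 February 2028.
The date closing becomes effective: counting 15 business days from Tuesday, 15 February 2028 (Feb 16, Feb 17, Feb 18, Feb 21, …, Mar 6, Mar 7, Mar 8, skipping weekends and the listed holiday on Mar 1) reaches Wednesday, 8 March 2028.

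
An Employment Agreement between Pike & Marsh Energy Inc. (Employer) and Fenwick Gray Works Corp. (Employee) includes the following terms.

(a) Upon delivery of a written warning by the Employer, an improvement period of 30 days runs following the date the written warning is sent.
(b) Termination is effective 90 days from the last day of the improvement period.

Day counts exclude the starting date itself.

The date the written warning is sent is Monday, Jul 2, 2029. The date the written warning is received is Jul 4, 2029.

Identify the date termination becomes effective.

The last day of the improvement period: Jul 2, 2029 + 30 days = Aug 1, 2029.
Adding 90 calendar days to Aug 1, 2029 gives Oct 30, 2029, which is the date termination becomes effective.

Oct 30, 2029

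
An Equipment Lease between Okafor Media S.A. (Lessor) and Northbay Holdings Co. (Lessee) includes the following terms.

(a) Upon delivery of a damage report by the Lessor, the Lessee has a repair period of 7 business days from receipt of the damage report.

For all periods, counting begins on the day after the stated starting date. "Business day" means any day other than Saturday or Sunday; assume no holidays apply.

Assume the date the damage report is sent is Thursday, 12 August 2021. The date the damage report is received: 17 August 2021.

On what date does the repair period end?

The last day of the repair period: counting 7 business days from Tuesday, 17 August 2021 (Aug 18, Aug 19, Aug 20, Aug 23, Aug 24, Aug 25, Aug 26, skipping weekends) reaches Thursday, 26 August 2021.

26 August 2021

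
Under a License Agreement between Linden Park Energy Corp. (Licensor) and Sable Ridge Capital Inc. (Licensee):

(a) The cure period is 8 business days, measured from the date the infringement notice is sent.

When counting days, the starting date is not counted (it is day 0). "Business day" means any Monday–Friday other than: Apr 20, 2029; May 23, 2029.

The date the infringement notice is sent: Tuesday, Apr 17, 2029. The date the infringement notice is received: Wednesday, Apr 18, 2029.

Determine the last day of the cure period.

From Tuesday, Apr 17, 2029, 8 business days (Apr 18, Apr 19, Apr 23, Apr 24, Apr 25, Apr 26, Apr 27, Apr 30, skipping weekends and the listed holiday on Apr 20) brings us to Monday, Apr 30, 2029, which is the last day of the cure period.

Apr 30, 2029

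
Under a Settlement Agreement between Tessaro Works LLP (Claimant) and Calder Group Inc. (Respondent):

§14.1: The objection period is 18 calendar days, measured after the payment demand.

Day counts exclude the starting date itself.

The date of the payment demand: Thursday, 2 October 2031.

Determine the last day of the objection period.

20 October 2031

The last day of the objection period: 2 October 2031 + 18 days = 20 October 2031.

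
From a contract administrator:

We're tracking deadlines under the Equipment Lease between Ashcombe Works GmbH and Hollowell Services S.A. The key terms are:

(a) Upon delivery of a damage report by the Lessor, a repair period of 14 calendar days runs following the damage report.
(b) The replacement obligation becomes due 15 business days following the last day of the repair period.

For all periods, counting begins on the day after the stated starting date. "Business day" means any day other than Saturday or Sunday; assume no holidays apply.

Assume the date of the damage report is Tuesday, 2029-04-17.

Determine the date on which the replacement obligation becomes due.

The last day of the repair period: 14 calendar days after 2029-04-17 is 2029-05-01.
The date on which the replacement obligation becomes due: 15 business days after Tuesday, 2029-05-01, skipping weekends — May 2, May 3, May 4, May 7, …, May 18, May 21, May 22 — lands on Tuesday, 2029-05-22.

2029-05-22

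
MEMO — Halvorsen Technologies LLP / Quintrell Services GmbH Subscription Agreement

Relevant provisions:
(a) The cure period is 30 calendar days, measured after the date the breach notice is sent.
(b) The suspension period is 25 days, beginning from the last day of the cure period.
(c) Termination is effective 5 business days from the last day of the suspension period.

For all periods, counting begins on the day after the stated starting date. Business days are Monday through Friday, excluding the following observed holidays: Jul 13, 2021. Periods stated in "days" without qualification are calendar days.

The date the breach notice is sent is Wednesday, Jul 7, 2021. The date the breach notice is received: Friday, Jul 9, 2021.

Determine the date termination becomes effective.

The last day of the cure period: Jul 7, 2021 + 30 days = Aug 6, 2021.
The last day of the suspension period: 25 calendar days after Aug 6, 2021 is Aug 31, 2021.
From Tuesday, Aug 31, 2021, 5 business days (Sep 1, Sep 2, Sep 3, Sep 6, Sep 7, skipping weekends) brings us to Tuesday, Sep 7, 2021, which is the date termination becomes effective.

Sep 7, 2021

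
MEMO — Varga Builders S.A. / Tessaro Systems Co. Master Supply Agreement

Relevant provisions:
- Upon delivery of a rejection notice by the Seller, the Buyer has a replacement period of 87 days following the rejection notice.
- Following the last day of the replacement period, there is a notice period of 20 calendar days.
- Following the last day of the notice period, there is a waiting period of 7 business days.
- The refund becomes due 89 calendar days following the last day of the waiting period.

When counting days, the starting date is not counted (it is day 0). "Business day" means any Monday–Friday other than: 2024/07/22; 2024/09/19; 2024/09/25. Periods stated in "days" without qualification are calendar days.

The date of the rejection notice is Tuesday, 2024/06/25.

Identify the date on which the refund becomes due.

Adding 87 calendar days to 2024/06/25 gives 2024/09/20, which is the last day of the replacement period.
The last day of the notice period: 2024/09/20 + 20 days = 2024/10/10.
The last day of the waiting period: 7 business days after Thursday, 2024/10/10, skipping weekends — Oct 11, Oct 14, Oct 15, Oct 16, Oct 17, Oct 18, Oct 21 — lands on Monday, 2024/10/21.
Adding 89 calendar days to 2024/10/21 gives 2025/01/18, which is the date on which the refund becomes due.

2025/01/18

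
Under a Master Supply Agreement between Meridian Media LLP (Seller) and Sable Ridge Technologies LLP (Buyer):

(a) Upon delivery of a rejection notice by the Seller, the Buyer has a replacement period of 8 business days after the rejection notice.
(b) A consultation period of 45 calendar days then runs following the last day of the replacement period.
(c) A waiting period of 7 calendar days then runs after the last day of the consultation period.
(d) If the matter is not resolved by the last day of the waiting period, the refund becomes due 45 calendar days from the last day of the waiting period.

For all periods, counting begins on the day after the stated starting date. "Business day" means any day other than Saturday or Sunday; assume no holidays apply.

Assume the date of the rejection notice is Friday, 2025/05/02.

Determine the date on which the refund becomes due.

2025/08/19

From Friday, 2025/05/02, 8 business days (May 5, May 6, May 7, May 8, May 9, May 12, May 13, May 14, skipping weekends) brings us to Wednesday, 2025/05/14, which is the last day of the replacement period.
The last day of the consultation period: 45 calendar days after 2025/05/14 is 2025/06/28.
The last day of the waiting period: 2025/06/28 + 7 days = 2025/07/05.
Adding 45 calendar days to 2025/07/05 gives 2025/08/19, which is the date on which the refund becomes due.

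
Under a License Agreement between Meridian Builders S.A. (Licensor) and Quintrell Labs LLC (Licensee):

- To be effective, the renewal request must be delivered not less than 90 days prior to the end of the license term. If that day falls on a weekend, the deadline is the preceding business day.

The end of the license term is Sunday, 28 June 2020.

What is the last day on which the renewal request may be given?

30 March 2020

Counting back 90 calendar days from 28 June 2020 gives 30 March 2020. That is a Monday, so no adjustment is needed.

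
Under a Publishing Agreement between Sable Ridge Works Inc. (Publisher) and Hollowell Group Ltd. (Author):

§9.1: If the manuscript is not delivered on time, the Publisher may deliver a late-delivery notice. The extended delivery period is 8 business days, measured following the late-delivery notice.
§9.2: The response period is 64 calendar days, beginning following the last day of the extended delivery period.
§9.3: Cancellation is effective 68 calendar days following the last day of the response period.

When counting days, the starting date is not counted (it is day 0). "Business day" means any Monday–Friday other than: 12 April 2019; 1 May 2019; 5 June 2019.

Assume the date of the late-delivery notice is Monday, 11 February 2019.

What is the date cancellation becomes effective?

3 July 2019

The last day of the extended delivery period: counting 8 business days from Monday, 11 February 2019 (Feb 12, Feb 13, Feb 14, Feb 15, Feb 18, Feb 19, Feb 20, Feb 21, skipping weekends) reaches Thursday, 21 February 2019.
The last day of the response period: 64 calendar days after 21 February 2019 is 26 April 2019.
The date cancellation becomes effective: 68 calendar days after 26 April 2019 is 3 July 2019.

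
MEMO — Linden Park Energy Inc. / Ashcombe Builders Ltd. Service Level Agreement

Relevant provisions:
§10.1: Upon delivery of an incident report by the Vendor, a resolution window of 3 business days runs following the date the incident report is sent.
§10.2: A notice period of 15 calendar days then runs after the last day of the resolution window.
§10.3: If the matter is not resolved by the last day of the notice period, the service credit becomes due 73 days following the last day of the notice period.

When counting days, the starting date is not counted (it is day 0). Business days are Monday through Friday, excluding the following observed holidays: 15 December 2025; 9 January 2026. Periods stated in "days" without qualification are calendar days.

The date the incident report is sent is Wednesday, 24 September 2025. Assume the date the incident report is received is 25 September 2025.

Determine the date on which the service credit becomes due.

26 December 2025

From Wednesday, 24 September 2025, 3 business days (Sep 25, Sep 26, Sep 29, skipping weekends) brings us to Monday, 29 September 2025, which is the last day of the resolution window.
The last day of the notice period: 29 September 2025 + 15 days = 14 October 2025.
The date on which the service credit becomes due: 14 October 2025 + 73 days = 26 December 2025.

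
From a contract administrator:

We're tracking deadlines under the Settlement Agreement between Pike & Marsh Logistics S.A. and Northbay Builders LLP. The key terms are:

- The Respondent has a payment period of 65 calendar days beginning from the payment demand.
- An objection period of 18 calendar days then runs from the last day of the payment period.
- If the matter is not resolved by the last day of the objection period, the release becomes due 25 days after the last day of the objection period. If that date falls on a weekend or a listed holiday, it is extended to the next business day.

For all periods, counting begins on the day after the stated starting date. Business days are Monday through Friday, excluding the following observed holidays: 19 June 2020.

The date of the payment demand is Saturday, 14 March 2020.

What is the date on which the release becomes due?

30 June 2020

The last day of the payment period: 65 calendar days after 14 March 2020 is 18 May 2020.
The last day of the objection period: 18 calendar days after 18 May 2020 is 5 June 2020.
The date on which the release becomes due: 25 calendar days after 5 June 2020 is 30 June 2020. 30 June 2020 is a Tuesday and is not a listed holiday, so no roll-forward applies.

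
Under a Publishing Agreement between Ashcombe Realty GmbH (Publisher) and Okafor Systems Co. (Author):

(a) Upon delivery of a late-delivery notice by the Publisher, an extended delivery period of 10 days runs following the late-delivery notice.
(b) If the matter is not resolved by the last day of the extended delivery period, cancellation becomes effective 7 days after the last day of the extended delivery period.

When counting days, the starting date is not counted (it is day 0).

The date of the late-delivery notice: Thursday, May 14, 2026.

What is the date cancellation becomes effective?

The last day of the extended delivery period: 10 calendar days after May 14, 2026 is May 24, 2026.
Adding 7 calendar days to May 24, 2026 gives May 31, 2026, which is the date cancellation becomes effective.

May 31, 2026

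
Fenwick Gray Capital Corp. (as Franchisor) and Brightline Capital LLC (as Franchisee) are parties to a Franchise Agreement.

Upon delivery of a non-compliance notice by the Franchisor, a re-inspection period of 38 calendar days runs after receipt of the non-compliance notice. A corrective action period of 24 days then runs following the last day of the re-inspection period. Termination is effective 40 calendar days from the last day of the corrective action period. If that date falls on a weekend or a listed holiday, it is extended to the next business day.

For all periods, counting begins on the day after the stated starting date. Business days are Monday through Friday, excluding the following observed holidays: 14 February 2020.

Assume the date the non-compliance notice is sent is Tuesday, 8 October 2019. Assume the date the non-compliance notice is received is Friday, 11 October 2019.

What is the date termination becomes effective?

The last day of the re-inspection period: 11 October 2019 + 38 days = 18 November 2019.
The last day of the corrective action period: 24 calendar days after 18 November 2019 is 12 December 2019.
The date termination becomes effective: 40 calendar days after 12 December 2019 is 21 January 2020. 21 January 2020 is a Tuesday and is not a listed holiday, so no roll-forward applies.

21 January 2020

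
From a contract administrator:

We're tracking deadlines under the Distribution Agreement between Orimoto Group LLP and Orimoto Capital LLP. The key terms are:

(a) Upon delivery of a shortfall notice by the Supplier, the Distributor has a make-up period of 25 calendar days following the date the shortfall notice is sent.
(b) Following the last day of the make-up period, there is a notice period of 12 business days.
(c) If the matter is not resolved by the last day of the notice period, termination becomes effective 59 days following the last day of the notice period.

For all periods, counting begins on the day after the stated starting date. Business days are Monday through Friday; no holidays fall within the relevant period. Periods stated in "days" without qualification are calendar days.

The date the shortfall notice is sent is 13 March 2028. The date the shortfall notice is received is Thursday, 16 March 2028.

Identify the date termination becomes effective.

The last day of the make-up period: 13 March 2028 + 25 days = 7 April 2028.
The last day of the notice period: counting 12 business days from Friday, 7 April 2028 (Apr 10, Apr 11, Apr 12, Apr 13, …, Apr 21, Apr 24, Apr 25, skipping weekends) reaches Tuesday, 25 April 2028.
The date termination becomes effective: 59 calendar days after 25 April 2028 is 23 June 2028.

23 June 2028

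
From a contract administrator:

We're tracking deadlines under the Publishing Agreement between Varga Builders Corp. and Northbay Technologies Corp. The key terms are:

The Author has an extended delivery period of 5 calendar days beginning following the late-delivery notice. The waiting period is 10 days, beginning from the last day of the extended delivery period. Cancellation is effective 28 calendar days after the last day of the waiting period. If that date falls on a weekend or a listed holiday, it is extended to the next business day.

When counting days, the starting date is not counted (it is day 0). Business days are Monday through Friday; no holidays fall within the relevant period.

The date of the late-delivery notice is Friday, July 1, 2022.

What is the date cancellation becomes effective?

August 15, 2022

The last day of the extended delivery period: July 1, 2022 + 5 days = July 6, 2022.
The last day of the waiting period: 10 calendar days after July 6, 2022 is July 16, 2022.
The date cancellation becomes effective: July 16, 2022 + 28 days = August 13, 2022. That falls on a Saturday, so it rolls to the next business day, Monday, August 15, 2022.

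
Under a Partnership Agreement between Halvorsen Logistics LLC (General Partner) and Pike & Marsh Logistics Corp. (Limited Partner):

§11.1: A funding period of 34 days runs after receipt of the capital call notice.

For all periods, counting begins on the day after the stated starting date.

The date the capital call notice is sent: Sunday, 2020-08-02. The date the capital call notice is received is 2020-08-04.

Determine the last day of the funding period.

Adding 34 calendar days to 2020-08-04 gives 2020-09-07, which is the last day of the funding period.

2020-09-07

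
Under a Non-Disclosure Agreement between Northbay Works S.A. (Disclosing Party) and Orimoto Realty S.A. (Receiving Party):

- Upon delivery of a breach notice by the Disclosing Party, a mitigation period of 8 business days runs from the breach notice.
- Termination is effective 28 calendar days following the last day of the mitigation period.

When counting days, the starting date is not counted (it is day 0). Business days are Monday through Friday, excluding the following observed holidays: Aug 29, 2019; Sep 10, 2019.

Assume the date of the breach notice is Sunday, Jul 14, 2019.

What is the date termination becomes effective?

The last day of the mitigation period: 8 business days after Sunday, Jul 14, 2019, skipping weekends — Jul 15, Jul 16, Jul 17, Jul 18, Jul 19, Jul 22, Jul 23, Jul 24 — lands on Wednesday, Jul 24, 2019.
The date termination becomes effective: Jul 24, 2019 + 28 days = Aug 21, 2019.

Aug 21, 2019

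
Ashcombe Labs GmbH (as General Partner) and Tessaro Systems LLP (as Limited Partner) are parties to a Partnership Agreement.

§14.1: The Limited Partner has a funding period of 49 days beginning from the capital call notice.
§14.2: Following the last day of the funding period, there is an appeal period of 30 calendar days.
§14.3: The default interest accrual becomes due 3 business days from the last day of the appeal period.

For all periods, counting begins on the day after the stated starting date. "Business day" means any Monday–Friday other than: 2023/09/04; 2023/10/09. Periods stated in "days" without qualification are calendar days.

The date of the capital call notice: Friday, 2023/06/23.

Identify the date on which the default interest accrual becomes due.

2023/09/13

Adding 49 calendar days to 2023/06/23 gives 2023/08/11, which is the last day of the funding period.
The last day of the appeal period: 2023/08/11 + 30 days = 2023/09/10.
The date on which the default interest accrual becomes due: 3 business days after Sunday, 2023/09/10, skipping weekends — Sep 11, Sep 12, Sep 13 — lands on Wednesday, 2023/09/13.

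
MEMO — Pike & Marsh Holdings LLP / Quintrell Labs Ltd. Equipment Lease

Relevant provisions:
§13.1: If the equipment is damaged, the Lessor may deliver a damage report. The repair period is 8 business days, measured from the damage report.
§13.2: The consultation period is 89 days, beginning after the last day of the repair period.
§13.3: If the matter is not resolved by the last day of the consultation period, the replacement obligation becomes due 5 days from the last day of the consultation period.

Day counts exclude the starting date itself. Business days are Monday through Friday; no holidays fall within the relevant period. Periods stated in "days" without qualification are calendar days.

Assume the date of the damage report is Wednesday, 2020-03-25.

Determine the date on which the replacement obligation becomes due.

From Wednesday, 2020-03-25, 8 business days (Mar 26, Mar 27, Mar 30, Mar 31, Apr 1, Apr 2, Apr 3, Apr 6, skipping weekends) brings us to Monday, 2020-04-06, which is the last day of the repair period.
The last day of the consultation period: 89 calendar days after 2020-04-06 is 2020-07-04.
The date on which the replacement obligation becomes due: 2020-07-04 + 5 days = 2020-07-09.

2020-07-09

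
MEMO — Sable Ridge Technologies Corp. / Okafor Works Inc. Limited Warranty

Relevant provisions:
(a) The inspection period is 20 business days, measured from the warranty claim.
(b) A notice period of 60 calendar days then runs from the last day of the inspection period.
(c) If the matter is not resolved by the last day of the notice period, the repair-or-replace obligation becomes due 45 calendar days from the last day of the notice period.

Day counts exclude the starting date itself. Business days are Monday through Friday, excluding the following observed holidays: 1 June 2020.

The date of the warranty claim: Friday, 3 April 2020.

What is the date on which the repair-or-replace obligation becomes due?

The last day of the inspection period: counting 20 business days from Friday, 3 April 2020 (Apr 6, Apr 7, Apr 8, Apr 9, …, Apr 29, Apr 30, May 1, skipping weekends) reaches Friday, 1 May 2020.
The last day of the notice period: 60 calendar days after 1 May 2020 is 30 June 2020.
The date on which the repair-or-replace obligation becomes due: 30 June 2020 + 45 days = 14 August 2020.

14 August 2020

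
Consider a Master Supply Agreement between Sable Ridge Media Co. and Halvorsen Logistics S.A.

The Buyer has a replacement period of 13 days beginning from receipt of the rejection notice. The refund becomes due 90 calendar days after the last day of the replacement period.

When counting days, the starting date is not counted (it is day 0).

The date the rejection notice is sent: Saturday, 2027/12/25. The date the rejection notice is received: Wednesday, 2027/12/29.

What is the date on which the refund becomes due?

2028/04/10

The last day of the replacement period: 2027/12/29 + 13 days = 2028/01/11.
Adding 90 calendar days to 2028/01/11 gives 2028/04/10, which is the date on which the refund becomes due.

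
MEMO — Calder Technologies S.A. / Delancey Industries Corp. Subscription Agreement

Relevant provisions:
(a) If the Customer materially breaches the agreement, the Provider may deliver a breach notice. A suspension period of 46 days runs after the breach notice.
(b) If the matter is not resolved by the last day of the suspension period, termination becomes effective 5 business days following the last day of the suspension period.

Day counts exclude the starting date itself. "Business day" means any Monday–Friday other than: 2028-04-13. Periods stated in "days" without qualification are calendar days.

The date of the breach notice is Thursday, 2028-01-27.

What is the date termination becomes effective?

The last day of the suspension period: 2028-01-27 + 46 days = 2028-03-13.
From Monday, 2028-03-13, 5 business days (Mar 14, Mar 15, Mar 16, Mar 17, Mar 20, skipping weekends) brings us to Monday, 2028-03-20, which is the date termination becomes effective.

2028-03-20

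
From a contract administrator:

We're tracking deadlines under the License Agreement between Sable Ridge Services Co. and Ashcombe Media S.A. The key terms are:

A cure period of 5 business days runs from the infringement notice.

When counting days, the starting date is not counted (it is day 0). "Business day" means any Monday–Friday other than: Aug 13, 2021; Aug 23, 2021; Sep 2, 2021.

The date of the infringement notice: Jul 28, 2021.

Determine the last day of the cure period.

Aug 4, 2021

The last day of the cure period: counting 5 business days from Wednesday, Jul 28, 2021 (Jul 29, Jul 30, Aug 2, Aug 3, Aug 4, skipping weekends) reaches Wednesday, Aug 4, 2021.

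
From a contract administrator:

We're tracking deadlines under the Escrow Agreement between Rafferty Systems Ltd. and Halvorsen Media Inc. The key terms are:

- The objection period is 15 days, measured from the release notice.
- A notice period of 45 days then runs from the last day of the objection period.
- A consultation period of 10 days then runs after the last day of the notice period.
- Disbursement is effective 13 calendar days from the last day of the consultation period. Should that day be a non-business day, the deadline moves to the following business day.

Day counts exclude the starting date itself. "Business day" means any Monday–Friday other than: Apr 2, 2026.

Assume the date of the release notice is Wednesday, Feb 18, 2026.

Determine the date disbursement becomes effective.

The last day of the objection period: 15 calendar days after Feb 18, 2026 is Mar 5, 2026.
Adding 45 calendar days to Mar 5, 2026 gives Apr 19, 2026, which is the last day of the notice period.
The last day of the consultation period: Apr 19, 2026 + 10 days = Apr 29, 2026.
The date disbursement becomes effective: 13 calendar days after Apr 29, 2026 is May 12, 2026. May 12, 2026 is a Tuesday and is not a listed holiday, so no roll-forward applies.

May 12, 2026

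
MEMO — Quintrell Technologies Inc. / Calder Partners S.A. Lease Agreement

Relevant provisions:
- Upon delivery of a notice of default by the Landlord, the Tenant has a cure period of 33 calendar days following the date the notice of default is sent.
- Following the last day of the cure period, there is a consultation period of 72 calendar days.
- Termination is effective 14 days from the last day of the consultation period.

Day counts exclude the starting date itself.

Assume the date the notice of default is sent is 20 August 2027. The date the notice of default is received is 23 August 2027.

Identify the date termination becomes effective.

The last day of the cure period: 33 calendar days after 20 August 2027 is 22 September 2027.
The last day of the consultation period: 72 calendar days after 22 September 2027 is 3 December 2027.
Adding 14 calendar days to 3 December 2027 gives 17 December 2027, which is the date termination becomes effective.

17 December 2027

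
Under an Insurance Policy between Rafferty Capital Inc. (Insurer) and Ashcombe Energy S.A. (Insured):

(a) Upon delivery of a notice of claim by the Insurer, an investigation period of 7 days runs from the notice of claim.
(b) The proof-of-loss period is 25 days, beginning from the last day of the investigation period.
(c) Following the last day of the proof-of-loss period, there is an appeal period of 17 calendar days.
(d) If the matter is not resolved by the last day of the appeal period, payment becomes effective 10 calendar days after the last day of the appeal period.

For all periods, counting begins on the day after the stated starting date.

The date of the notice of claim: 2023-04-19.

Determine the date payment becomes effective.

2023-06-17

The last day of the investigation period: 2023-04-19 + 7 days = 2023-04-26.
The last day of the proof-of-loss period: 2023-04-26 + 25 days = 2023-05-21.
Adding 17 calendar days to 2023-05-21 gives 2023-06-07, which is the last day of the appeal period.
The date payment becomes effective: 10 calendar days after 2023-06-07 is 2023-06-17.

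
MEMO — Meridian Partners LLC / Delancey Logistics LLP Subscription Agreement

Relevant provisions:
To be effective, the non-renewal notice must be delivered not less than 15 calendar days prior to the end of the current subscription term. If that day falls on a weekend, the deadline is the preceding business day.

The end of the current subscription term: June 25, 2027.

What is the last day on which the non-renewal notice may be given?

Counting back 15 calendar days from June 25, 2027 gives June 10, 2027. That is a Thursday, so no adjustment is needed.

June 10, 2027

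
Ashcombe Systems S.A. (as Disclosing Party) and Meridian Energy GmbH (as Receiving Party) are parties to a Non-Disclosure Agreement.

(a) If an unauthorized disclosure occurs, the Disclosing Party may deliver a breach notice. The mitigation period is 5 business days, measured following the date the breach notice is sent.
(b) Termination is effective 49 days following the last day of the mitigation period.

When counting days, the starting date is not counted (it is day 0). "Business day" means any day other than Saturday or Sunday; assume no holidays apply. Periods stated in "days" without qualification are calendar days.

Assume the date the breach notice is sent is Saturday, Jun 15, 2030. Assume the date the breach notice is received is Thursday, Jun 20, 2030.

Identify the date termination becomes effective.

Aug 9, 2030

The last day of the mitigation period: counting 5 business days from Saturday, Jun 15, 2030 (Jun 17, Jun 18, Jun 19, Jun 20, Jun 21, skipping weekends) reaches Friday, Jun 21, 2030.
The date termination becomes effective: 49 calendar days after Jun 21, 2030 is Aug 9, 2030.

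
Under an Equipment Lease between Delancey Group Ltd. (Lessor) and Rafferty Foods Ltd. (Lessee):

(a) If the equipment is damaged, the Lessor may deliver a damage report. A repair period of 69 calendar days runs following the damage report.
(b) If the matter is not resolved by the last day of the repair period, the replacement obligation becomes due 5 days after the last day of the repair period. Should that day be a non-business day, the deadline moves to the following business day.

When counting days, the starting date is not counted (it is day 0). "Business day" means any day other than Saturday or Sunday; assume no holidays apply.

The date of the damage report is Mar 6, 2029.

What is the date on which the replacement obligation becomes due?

May 21, 2029

The last day of the repair period: Mar 6, 2029 + 69 days = May 14, 2029.
The date on which the replacement obligation becomes due: 5 calendar days after May 14, 2029 is May 19, 2029. That falls on a Saturday, so it rolls to the next business day, Monday, May 21, 2029.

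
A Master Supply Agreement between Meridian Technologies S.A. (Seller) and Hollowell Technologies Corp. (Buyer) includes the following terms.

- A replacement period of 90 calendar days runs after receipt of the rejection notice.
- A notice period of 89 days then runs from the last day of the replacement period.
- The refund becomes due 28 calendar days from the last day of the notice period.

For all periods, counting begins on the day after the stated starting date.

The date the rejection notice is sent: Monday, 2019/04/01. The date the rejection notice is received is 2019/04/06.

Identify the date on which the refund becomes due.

The last day of the replacement period: 90 calendar days after 2019/04/06 is 2019/07/05.
The last day of the notice period: 2019/07/05 + 89 days = 2019/10/02.
The date on which the refund becomes due: 28 calendar days after 2019/10/02 is 2019/10/30.

2019/10/30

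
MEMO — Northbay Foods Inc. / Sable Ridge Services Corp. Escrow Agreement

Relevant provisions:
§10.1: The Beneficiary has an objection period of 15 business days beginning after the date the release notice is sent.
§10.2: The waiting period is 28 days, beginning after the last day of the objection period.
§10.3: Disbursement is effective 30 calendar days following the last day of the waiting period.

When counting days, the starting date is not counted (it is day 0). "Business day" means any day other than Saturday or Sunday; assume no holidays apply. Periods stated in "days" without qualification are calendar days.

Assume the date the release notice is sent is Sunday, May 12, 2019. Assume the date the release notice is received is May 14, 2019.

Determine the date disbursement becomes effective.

Jul 28, 2019

From Sunday, May 12, 2019, 15 business days (May 13, May 14, May 15, May 16, …, May 29, May 30, May 31, skipping weekends) brings us to Friday, May 31, 2019, which is the last day of the objection period.
The last day of the waiting period: 28 calendar days after May 31, 2019 is Jun 28, 2019.
The date disbursement becomes effective: Jun 28, 2019 + 30 days = Jul 28, 2019.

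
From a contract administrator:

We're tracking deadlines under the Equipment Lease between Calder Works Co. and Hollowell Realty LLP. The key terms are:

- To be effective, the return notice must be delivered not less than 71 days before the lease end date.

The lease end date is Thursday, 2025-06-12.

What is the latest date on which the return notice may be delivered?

2025-04-02

2025-06-12 minus 71 days is 2025-04-02.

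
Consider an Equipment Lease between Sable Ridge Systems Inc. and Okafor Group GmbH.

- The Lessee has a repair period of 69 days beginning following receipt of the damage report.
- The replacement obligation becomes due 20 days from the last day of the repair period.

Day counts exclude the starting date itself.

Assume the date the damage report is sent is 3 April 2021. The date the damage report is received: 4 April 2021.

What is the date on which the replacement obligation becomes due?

The last day of the repair period: 69 calendar days after 4 April 2021 is 12 June 2021.
The date on which the replacement obligation becomes due: 12 June 2021 + 20 days = 2 July 2021.

2 July 2021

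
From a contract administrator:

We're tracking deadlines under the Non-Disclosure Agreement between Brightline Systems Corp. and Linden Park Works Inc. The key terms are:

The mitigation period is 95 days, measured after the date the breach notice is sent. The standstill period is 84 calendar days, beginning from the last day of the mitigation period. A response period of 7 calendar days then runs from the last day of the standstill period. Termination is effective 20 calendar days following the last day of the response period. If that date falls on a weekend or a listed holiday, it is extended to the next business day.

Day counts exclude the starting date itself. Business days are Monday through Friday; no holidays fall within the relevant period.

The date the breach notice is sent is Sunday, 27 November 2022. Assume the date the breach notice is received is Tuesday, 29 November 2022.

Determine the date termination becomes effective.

21 June 2023

Adding 95 calendar days to 27 November 2022 gives 2 March 2023, which is the last day of the mitigation period.
The last day of the standstill period: 84 calendar days after 2 March 2023 is 25 May 2023.
The last day of the response period: 7 calendar days after 25 May 2023 is 1 June 2023.
The date termination becomes effective: 1 June 2023 + 20 days = 21 June 2023. 21 June 2023 is a Wednesday, so no roll-forward applies.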